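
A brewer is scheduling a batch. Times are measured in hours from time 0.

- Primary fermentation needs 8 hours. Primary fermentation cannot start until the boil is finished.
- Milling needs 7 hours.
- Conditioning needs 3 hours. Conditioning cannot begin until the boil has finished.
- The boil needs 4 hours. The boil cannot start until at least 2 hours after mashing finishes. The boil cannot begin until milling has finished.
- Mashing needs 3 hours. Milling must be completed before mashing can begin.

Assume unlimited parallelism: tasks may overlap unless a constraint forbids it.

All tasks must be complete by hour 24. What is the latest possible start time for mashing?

Primary fermentation has no dependents, so it just needs to finish by hour 24. Starting by 24 − 8 = hour 16 achieves that.
Nothing follows conditioning; the deadline of hour 24 is its only limit. It must start by 24 − 3 = hour 21.
For the boil: primary fermentation (must start by hour 16); conditioning (must start by hour 21). The most restrictive is hour 16; with a 4-hour duration, the boil must start by hour 12.
Since the boil (must start by hour 12, minus 2-hour gap → hour 10) depends on it, mashing must finish by hour 10. Backing off its 3-hour duration gives a latest start of hour 7.

7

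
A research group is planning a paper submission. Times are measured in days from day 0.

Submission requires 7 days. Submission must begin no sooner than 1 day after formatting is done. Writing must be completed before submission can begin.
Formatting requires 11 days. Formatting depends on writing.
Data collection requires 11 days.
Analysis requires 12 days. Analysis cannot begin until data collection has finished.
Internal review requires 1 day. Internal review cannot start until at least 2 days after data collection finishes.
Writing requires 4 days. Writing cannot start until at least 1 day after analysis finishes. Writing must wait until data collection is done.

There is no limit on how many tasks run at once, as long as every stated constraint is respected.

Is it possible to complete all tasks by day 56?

Yes

Data collection can start immediately at day 0; it finishes at day 11.
Internal review cannot begin until data collection (finishes day 11, plus 2-day gap → day 13). It runs from day 13 to 13 + 1 = day 14.
After data collection (finishes day 11), analysis can start at day 11 and finishes at day 23.
For writing: analysis (finishes day 23, plus 1-day gap → day 24); data collection (finishes day 11). Taking the maximum gives a start of day 24, and it finishes at 24 + 4 = day 28.
After writing (finishes day 28), formatting can start at day 28 and finishes at day 39.
Submission cannot start until formatting (finishes day 39, plus 1-day gap → day 40); writing (finishes day 28). The controlling bound is day 40, so submission finishes at 40 + 7 = day 47.
Every task is finished by day 47, which is no later than the deadline of 56, so the schedule is feasible.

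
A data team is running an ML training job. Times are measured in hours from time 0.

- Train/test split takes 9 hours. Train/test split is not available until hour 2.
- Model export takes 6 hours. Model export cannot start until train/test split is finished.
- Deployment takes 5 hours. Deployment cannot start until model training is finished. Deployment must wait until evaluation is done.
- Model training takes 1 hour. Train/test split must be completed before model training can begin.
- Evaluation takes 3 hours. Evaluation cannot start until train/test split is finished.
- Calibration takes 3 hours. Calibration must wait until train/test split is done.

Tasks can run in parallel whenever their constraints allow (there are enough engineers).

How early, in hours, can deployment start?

After its own release at hour 2, train/test split can start at hour 2 and finishes at hour 11.
Evaluation cannot begin until train/test split (finishes hour 11). It runs from hour 11 to 11 + 3 = hour 14.
After train/test split (finishes hour 11), model training can start at hour 11 and finishes at hour 12.
Deployment waits on model training (finishes hour 12); evaluation (finishes hour 14). The latest of these is hour 14, which is the earliest deployment can start.

14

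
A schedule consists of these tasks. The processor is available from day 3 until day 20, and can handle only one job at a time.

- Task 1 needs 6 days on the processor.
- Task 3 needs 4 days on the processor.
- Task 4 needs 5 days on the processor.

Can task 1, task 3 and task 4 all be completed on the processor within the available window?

Yes

The processor window is 20 − 3 = 17 days.
Running back to back, the jobs need 6 + 4 + 5 = 15 days on the processor.
Since 15 ≤ 17, they fit within the window.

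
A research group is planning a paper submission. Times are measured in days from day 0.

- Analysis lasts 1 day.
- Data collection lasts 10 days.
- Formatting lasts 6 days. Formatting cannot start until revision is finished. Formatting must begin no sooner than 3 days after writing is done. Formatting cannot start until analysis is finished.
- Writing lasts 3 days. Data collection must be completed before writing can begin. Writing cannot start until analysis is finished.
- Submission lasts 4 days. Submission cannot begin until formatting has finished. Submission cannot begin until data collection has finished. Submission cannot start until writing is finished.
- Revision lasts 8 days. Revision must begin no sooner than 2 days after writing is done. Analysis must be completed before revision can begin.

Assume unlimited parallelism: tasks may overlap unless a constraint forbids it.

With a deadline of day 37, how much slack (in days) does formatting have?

4

Analysis has no prerequisites, so it starts at day 0 and finishes at day 1.
Nothing blocks data collection, so it runs from day 0 to day 10.
Writing has to wait for data collection (finishes day 10); analysis (finishes day 1). The latest of these is day 10, so writing runs day 10 to 10 + 3 = day 13.
For revision: writing (finishes day 13, plus 2-day gap → day 15); analysis (finishes day 1). Taking the maximum gives a start of day 15, and it finishes at 15 + 8 = day 23.
Formatting cannot start until revision (finishes day 23); writing (finishes day 13, plus 3-day gap → day 16); analysis (finishes day 1). The controlling bound is day 23, so formatting finishes at 23 + 6 = day 29.

Working backward from the deadline:
To finish by day 37, submission (duration 4) must start no later than day 33.
Since submission (must start by day 33) depends on it, formatting must finish by day 33. Backing off its 6-day duration gives a latest start of day 27.
So formatting can start as early as day 23 and as late as day 27, giving 27 − 23 = 4 days of slack.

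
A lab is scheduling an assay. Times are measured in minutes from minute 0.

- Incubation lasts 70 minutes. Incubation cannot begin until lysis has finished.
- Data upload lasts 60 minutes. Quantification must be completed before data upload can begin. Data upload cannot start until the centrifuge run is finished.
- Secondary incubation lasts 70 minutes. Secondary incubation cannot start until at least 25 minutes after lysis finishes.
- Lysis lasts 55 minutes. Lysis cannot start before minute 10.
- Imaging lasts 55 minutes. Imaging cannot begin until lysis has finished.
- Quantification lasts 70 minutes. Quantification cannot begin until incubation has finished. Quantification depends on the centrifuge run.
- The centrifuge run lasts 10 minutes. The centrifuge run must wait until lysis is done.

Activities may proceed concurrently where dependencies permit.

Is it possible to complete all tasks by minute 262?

After its own release at minute 10, lysis can start at minute 10 and finishes at minute 65.
After lysis (finishes minute 65), imaging can start at minute 65 and finishes at minute 120.
After lysis (finishes minute 65, plus 25-minute gap → minute 90), secondary incubation can start at minute 90 and finishes at minute 160.
The centrifuge run cannot begin until lysis (finishes minute 65). It runs from minute 65 to 65 + 10 = minute 75.
Incubation waits on lysis (finishes minute 65), so it starts at minute 65 and finishes at 65 + 70 = minute 135.
Quantification needs all of incubation (finishes minute 135); the centrifuge run (finishes minute 75). That puts its earliest start at minute 135; it finishes at 135 + 70 = minute 205.
Data upload has to wait for quantification (finishes minute 205); the centrifuge run (finishes minute 75). The latest of these is minute 205, so data upload runs minute 205 to 205 + 60 = minute 265.
The earliest everything can be done is minute 265, which is after the deadline of 262, so it is not possible.

No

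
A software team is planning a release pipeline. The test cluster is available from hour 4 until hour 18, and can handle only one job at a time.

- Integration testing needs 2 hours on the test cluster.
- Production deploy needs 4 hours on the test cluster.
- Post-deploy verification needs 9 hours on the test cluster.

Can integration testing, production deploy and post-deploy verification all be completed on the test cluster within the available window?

The test cluster window is 18 − 4 = 14 hours.
Running back to back, the jobs need 2 + 4 + 9 = 15 hours on the test cluster.
Since 15 > 14, they cannot all fit.

No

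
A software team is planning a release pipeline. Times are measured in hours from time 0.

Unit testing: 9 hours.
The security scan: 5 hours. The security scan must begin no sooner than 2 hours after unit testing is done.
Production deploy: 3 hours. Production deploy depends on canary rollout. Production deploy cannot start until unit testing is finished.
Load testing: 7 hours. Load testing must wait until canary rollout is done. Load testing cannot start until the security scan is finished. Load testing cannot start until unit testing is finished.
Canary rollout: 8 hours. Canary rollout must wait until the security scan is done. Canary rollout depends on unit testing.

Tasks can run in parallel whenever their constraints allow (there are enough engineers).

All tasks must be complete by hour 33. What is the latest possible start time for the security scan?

13

Nothing follows load testing; the deadline of hour 33 is its only limit. It must start by 33 − 7 = hour 26.
Nothing follows production deploy; the deadline of hour 33 is its only limit. It must start by 33 − 3 = hour 30.
Canary rollout has several dependents: load testing (must start by hour 26); production deploy (must start by hour 30). The earliest of those limits is hour 26, so canary rollout must start by 26 − 8 = hour 18.
The security scan must finish in time for canary rollout (must start by hour 18); load testing (must start by hour 26). The tightest is hour 18, so the security scan must start by 18 − 5 = hour 13.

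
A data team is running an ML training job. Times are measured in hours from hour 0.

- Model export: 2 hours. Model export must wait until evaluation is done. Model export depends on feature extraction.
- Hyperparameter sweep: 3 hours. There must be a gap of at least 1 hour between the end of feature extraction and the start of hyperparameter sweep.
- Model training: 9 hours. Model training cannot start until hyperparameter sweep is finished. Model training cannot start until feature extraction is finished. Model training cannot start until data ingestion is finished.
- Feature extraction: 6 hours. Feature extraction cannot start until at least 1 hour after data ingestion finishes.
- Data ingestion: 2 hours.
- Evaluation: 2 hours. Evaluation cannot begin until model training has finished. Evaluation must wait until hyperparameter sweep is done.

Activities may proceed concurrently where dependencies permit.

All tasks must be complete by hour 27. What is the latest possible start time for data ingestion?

1

To finish by hour 27, model export (duration 2) must start no later than hour 25.
Evaluation feeds into model export (must start by hour 25); so evaluation must finish by hour 25 and therefore start by hour 23.
Model training must finish before evaluation (must start by hour 23). With a 9-hour duration, model training must start by 23 − 9 = hour 14.
Hyperparameter sweep feeds model training (must start by hour 14); evaluation (must start by hour 23). Taking the minimum, hyperparameter sweep must finish by hour 14 and start by 14 − 3 = hour 11.
For feature extraction: hyperparameter sweep (must start by hour 11, minus 1-hour gap → hour 10); model training (must start by hour 14); model export (must start by hour 25). The most restrictive is hour 10; with a 6-hour duration, feature extraction must start by hour 4.
Data ingestion must finish in time for feature extraction (must start by hour 4, minus 1-hour gap → hour 3); model training (must start by hour 14). The tightest is hour 3, so data ingestion must start by 3 − 2 = hour 1.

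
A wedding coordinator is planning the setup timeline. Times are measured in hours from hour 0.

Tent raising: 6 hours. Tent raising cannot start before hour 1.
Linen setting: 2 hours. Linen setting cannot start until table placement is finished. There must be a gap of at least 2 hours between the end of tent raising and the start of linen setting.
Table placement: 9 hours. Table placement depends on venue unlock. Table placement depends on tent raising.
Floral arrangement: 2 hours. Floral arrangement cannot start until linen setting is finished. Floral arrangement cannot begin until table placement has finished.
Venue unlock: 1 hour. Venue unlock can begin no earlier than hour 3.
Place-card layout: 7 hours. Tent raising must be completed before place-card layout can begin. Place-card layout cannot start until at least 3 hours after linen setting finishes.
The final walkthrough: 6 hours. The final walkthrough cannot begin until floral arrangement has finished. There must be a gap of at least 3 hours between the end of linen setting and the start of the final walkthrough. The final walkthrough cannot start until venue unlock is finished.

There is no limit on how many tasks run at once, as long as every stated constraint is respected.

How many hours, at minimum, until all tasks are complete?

Tent raising waits on its own release at hour 1, so it starts at hour 1 and finishes at 1 + 6 = hour 7.
Venue unlock waits on its own release at hour 3, so it starts at hour 3 and finishes at 3 + 1 = hour 4.
Table placement needs all of venue unlock (finishes hour 4); tent raising (finishes hour 7). That puts its earliest start at hour 7; it finishes at 7 + 9 = hour 16.
For linen setting: table placement (finishes hour 16); tent raising (finishes hour 7, plus 2-hour gap → hour 9). Taking the maximum gives a start of hour 16, and it finishes at 16 + 2 = hour 18.
Place-card layout needs all of tent raising (finishes hour 7); linen setting (finishes hour 18, plus 3-hour gap → hour 21). That puts its earliest start at hour 21; it finishes at 21 + 7 = hour 28.
Floral arrangement needs all of linen setting (finishes hour 18); table placement (finishes hour 16). That puts its earliest start at hour 18; it finishes at 18 + 2 = hour 20.
The final walkthrough needs all of floral arrangement (finishes hour 20); linen setting (finishes hour 18, plus 3-hour gap → hour 21); venue unlock (finishes hour 4). That puts its earliest start at hour 21; it finishes at 21 + 6 = hour 27.
All tasks are finished once the last one completes. Finish times: Venue unlock at 4, Tent raising at 7, Table placement at 16, Linen setting at 18, Floral arrangement at 20, Place-card layout at 28, The final walkthrough at 27. The latest is hour 28.

28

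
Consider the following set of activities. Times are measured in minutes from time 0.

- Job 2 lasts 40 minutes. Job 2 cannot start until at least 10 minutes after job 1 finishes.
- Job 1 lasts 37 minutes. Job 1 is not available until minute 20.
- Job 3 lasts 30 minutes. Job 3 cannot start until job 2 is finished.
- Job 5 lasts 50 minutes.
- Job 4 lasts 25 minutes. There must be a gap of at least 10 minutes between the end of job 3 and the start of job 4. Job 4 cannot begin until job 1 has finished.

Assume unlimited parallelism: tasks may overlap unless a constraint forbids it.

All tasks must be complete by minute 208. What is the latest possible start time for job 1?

56

Job 4 has no dependents, so it just needs to finish by minute 208. Starting by 208 − 25 = minute 183 achieves that.
Job 3 feeds into job 4 (must start by minute 183, minus 10-minute gap → minute 173); so job 3 must finish by minute 173 and therefore start by minute 143.
Job 2 has to be done before job 3 (must start by minute 143). That means finishing by minute 143, i.e. starting by 143 − 40 = minute 103.
For job 1: job 2 (must start by minute 103, minus 10-minute gap → minute 93); job 4 (must start by minute 183). The most restrictive is minute 93; with a 37-minute duration, job 1 must start by minute 56.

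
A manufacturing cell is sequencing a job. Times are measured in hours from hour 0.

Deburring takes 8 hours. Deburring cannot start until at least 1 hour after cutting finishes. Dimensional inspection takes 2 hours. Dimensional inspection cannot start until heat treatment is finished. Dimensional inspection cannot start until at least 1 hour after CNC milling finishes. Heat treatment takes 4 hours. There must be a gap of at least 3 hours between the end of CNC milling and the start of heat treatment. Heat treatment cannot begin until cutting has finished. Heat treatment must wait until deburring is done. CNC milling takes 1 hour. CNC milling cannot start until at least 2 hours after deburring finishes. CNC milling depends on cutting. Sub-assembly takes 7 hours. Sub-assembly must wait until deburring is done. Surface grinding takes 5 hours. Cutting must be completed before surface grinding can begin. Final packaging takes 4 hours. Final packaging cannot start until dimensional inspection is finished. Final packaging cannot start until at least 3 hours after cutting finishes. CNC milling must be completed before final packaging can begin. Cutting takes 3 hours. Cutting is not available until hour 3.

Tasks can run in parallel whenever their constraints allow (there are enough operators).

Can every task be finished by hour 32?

Yes

After its own release at hour 3, cutting can start at hour 3 and finishes at hour 6.
After cutting (finishes hour 6), surface grinding can start at hour 6 and finishes at hour 11.
Deburring waits on cutting (finishes hour 6, plus 1-hour gap → hour 7), so it starts at hour 7 and finishes at 7 + 8 = hour 15.
Sub-assembly cannot begin until deburring (finishes hour 15). It runs from hour 15 to 15 + 7 = hour 22.
For CNC milling: deburring (finishes hour 15, plus 2-hour gap → hour 17); cutting (finishes hour 6). Taking the maximum gives a start of hour 17, and it finishes at 17 + 1 = hour 18.
Heat treatment cannot start until CNC milling (finishes hour 18, plus 3-hour gap → hour 21); cutting (finishes hour 6); deburring (finishes hour 15). The controlling bound is hour 21, so heat treatment finishes at 21 + 4 = hour 25.
Dimensional inspection cannot start until heat treatment (finishes hour 25); CNC milling (finishes hour 18, plus 1-hour gap → hour 19). The controlling bound is hour 25, so dimensional inspection finishes at 25 + 2 = hour 27.
For final packaging: dimensional inspection (finishes hour 27); cutting (finishes hour 6, plus 3-hour gap → hour 9); CNC milling (finishes hour 18). Taking the maximum gives a start of hour 27, and it finishes at 27 + 4 = hour 31.
Every task is finished by hour 31, which is no later than the deadline of 32, so the schedule is feasible.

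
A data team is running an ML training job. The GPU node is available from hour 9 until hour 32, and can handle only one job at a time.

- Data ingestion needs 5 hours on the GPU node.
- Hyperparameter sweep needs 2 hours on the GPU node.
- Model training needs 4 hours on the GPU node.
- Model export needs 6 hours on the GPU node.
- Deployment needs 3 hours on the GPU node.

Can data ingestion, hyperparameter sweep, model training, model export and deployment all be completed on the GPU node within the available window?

The GPU node window is 32 − 9 = 23 hours.
Running back to back, the jobs need 5 + 2 + 4 + 6 + 3 = 20 hours on the GPU node.
Since 20 ≤ 23, they fit within the window.

Yes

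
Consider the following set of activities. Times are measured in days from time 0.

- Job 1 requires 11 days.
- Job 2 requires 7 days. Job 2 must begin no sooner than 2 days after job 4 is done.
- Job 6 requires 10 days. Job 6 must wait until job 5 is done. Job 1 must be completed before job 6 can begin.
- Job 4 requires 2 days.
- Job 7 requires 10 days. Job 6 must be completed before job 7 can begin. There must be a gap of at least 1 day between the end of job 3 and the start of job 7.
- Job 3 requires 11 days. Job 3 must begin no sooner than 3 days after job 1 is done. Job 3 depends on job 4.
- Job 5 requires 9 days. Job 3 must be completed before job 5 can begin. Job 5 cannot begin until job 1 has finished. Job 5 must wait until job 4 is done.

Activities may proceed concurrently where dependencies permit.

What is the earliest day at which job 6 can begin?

Job 4 can start immediately at day 0; it finishes at day 2.
Job 1 has no prerequisites, so it starts at day 0 and finishes at day 11.
Job 3 has to wait for job 1 (finishes day 11, plus 3-day gap → day 14); job 4 (finishes day 2). The latest of these is day 14, so job 3 runs day 14 to 14 + 11 = day 25.
Job 5 has to wait for job 3 (finishes day 25); job 1 (finishes day 11); job 4 (finishes day 2). The latest of these is day 25, so job 5 runs day 25 to 25 + 9 = day 34.
Job 6 waits on job 5 (finishes day 34); job 1 (finishes day 11). The latest of these is day 34, which is the earliest job 6 can start.

34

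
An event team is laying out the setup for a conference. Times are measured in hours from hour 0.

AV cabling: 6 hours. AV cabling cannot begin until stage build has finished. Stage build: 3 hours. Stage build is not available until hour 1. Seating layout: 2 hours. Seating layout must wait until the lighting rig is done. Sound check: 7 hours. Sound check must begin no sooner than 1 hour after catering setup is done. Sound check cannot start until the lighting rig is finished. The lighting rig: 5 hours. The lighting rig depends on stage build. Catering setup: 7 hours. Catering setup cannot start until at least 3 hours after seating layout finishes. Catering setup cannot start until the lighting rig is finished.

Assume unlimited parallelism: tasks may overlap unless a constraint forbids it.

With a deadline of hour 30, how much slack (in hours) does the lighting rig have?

1

Stage build cannot begin until its own release at hour 1. It runs from hour 1 to 1 + 3 = hour 4.
The lighting rig waits on stage build (finishes hour 4), so it starts at hour 4 and finishes at 4 + 5 = hour 9.

Working backward from the deadline:
Nothing follows sound check; the deadline of hour 30 is its only limit. It must start by 30 − 7 = hour 23.
Catering setup feeds into sound check (must start by hour 23, minus 1-hour gap → hour 22); so catering setup must finish by hour 22 and therefore start by hour 15.
Seating layout has to be done before catering setup (must start by hour 15, minus 3-hour gap → hour 12). That means finishing by hour 12, i.e. starting by 12 − 2 = hour 10.
The lighting rig must finish in time for seating layout (must start by hour 10); catering setup (must start by hour 15); sound check (must start by hour 23). The tightest is hour 10, so the lighting rig must start by 10 − 5 = hour 5.
So the lighting rig can start as early as hour 4 and as late as hour 5, giving 5 − 4 = 1 hour of slack.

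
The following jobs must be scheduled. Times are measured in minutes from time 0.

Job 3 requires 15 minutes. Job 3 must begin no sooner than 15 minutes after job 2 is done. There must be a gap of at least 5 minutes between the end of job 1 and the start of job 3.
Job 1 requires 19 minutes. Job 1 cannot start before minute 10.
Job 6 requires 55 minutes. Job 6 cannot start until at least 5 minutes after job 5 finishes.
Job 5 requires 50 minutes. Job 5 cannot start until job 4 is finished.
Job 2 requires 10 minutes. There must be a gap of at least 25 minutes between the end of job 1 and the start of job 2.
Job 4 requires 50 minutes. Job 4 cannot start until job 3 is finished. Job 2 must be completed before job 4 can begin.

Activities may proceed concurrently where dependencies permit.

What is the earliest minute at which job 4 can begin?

94

Job 1 cannot begin until its own release at minute 10. It runs from minute 10 to 10 + 19 = minute 29.
Job 2 cannot begin until job 1 (finishes minute 29, plus 25-minute gap → minute 54). It runs from minute 54 to 54 + 10 = minute 64.
For job 3: job 2 (finishes minute 64, plus 15-minute gap → minute 79); job 1 (finishes minute 29, plus 5-minute gap → minute 34). Taking the maximum gives a start of minute 79, and it finishes at 79 + 15 = minute 94.
Job 4 waits on job 3 (finishes minute 94); job 2 (finishes minute 64). The latest of these is minute 94, which is the earliest job 4 can start.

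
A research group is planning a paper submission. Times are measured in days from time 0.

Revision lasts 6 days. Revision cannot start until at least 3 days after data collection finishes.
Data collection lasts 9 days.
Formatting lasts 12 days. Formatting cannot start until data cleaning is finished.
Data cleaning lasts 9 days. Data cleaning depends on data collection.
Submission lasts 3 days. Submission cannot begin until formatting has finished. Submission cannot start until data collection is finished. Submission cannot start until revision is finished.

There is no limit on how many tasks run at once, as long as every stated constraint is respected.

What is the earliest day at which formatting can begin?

18

Data collection can start immediately at day 0; it finishes at day 9.
After data collection (finishes day 9), data cleaning can start at day 9 and finishes at day 18.
Formatting waits on data cleaning (finishes day 18), so the earliest it can start is day 18.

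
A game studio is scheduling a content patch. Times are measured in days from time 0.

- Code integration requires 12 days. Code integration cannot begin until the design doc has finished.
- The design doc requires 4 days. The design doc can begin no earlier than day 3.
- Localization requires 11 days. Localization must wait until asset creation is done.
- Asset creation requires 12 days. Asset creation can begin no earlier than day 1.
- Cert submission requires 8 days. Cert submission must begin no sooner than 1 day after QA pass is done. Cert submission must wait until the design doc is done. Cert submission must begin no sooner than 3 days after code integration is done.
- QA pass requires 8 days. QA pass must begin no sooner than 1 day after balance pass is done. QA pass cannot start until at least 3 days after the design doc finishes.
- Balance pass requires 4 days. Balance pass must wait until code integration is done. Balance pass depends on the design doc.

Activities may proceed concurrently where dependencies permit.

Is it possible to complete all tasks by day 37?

After its own release at day 1, asset creation can start at day 1 and finishes at day 13.
After asset creation (finishes day 13), localization can start at day 13 and finishes at day 24.
After its own release at day 3, the design doc can start at day 3 and finishes at day 7.
Code integration waits on the design doc (finishes day 7), so it starts at day 7 and finishes at 7 + 12 = day 19.
Balance pass has to wait for code integration (finishes day 19); the design doc (finishes day 7). The latest of these is day 19, so balance pass runs day 19 to 19 + 4 = day 23.
QA pass cannot start until balance pass (finishes day 23, plus 1-day gap → day 24); the design doc (finishes day 7, plus 3-day gap → day 10). The controlling bound is day 24, so QA pass finishes at 24 + 8 = day 32.
Cert submission needs all of QA pass (finishes day 32, plus 1-day gap → day 33); the design doc (finishes day 7); code integration (finishes day 19, plus 3-day gap → day 22). That puts its earliest start at day 33; it finishes at 33 + 8 = day 41.
The earliest everything can be done is day 41, which is after the deadline of 37, so it is not possible.

No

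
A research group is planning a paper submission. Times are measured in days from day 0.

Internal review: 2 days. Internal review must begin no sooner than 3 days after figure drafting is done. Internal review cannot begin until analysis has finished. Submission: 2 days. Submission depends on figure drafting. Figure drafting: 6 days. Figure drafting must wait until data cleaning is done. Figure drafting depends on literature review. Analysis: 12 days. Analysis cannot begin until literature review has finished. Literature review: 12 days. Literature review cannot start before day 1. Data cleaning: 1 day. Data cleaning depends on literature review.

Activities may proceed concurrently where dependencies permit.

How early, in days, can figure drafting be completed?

20

Literature review cannot begin until its own release at day 1. It runs from day 1 to 1 + 12 = day 13.
After literature review (finishes day 13), data cleaning can start at day 13 and finishes at day 14.
Figure drafting cannot start until data cleaning (finishes day 14); literature review (finishes day 13). The controlling bound is day 14, so figure drafting finishes at 14 + 6 = day 20.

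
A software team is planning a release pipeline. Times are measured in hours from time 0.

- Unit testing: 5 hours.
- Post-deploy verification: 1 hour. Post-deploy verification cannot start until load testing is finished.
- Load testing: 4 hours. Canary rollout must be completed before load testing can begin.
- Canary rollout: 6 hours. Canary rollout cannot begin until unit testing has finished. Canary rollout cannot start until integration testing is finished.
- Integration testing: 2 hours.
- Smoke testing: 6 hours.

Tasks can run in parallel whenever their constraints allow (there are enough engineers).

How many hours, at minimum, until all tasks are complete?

Smoke testing has no prerequisites, so it starts at hour 0 and finishes at hour 6.
Integration testing has no prerequisites, so it starts at hour 0 and finishes at hour 2.
Nothing blocks unit testing, so it runs from hour 0 to hour 5.
Canary rollout cannot start until unit testing (finishes hour 5); integration testing (finishes hour 2). The controlling bound is hour 5, so canary rollout finishes at 5 + 6 = hour 11.
Load testing cannot begin until canary rollout (finishes hour 11). It runs from hour 11 to 11 + 4 = hour 15.
Post-deploy verification cannot begin until load testing (finishes hour 15). It runs from hour 15 to 15 + 1 = hour 16.
All tasks are finished once the last one completes. Finish times: Unit testing at 5, Integration testing at 2, Smoke testing at 6, Canary rollout at 11, Load testing at 15, Post-deploy verification at 16. The latest is hour 16.

16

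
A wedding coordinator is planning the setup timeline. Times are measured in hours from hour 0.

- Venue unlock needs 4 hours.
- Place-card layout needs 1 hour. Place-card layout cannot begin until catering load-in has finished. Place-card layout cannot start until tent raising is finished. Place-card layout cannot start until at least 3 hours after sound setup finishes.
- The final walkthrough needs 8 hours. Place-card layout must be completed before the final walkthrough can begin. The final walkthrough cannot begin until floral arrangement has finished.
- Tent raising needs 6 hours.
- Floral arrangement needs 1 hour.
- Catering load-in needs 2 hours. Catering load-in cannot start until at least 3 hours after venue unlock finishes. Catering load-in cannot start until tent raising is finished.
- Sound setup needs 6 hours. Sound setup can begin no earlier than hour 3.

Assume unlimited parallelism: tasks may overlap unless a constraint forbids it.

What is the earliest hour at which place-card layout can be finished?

13

Sound setup cannot begin until its own release at hour 3. It runs from hour 3 to 3 + 6 = hour 9.
Nothing blocks tent raising, so it runs from hour 0 to hour 6.
Nothing blocks venue unlock, so it runs from hour 0 to hour 4.
For catering load-in: venue unlock (finishes hour 4, plus 3-hour gap → hour 7); tent raising (finishes hour 6). Taking the maximum gives a start of hour 7, and it finishes at 7 + 2 = hour 9.
Place-card layout cannot start until catering load-in (finishes hour 9); tent raising (finishes hour 6); sound setup (finishes hour 9, plus 3-hour gap → hour 12). The controlling bound is hour 12, so place-card layout finishes at 12 + 1 = hour 13.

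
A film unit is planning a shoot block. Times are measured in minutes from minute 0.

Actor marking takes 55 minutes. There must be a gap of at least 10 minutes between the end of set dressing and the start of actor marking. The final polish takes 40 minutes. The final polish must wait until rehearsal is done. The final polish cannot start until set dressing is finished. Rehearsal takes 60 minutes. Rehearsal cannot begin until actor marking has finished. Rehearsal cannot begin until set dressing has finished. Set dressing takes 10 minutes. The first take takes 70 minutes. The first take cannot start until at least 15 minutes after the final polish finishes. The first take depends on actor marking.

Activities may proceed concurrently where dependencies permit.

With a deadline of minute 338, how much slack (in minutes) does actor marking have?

78

Set dressing has no prerequisites, so it starts at minute 0 and finishes at minute 10.
After set dressing (finishes minute 10, plus 10-minute gap → minute 20), actor marking can start at minute 20 and finishes at minute 75.

Working backward from the deadline:
The first take must finish by minute 338; it takes 70 minutes, so it must start by 338 − 70 = minute 268.
The final polish has to be done before the first take (must start by minute 268, minus 15-minute gap → minute 253). That means finishing by minute 253, i.e. starting by 253 − 40 = minute 213.
Since the final polish (must start by minute 213) depends on it, rehearsal must finish by minute 213. Backing off its 60-minute duration gives a latest start of minute 153.
Actor marking must finish in time for rehearsal (must start by minute 153); the first take (must start by minute 268). The tightest is minute 153, so actor marking must start by 153 − 55 = minute 98.
So actor marking can start as early as minute 20 and as late as minute 98, giving 98 − 20 = 78 minutes of slack.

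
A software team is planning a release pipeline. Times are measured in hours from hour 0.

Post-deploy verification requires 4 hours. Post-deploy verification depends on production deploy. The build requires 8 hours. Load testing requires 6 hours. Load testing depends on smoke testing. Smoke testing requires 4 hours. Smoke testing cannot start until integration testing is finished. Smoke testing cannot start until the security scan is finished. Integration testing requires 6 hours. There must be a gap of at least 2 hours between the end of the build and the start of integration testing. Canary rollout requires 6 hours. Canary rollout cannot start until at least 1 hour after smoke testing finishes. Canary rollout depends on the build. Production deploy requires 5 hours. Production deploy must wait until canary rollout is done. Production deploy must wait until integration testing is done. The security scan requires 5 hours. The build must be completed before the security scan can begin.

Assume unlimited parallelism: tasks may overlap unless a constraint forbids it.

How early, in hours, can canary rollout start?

21

Nothing blocks the build, so it runs from hour 0 to hour 8.
The security scan cannot begin until the build (finishes hour 8). It runs from hour 8 to 8 + 5 = hour 13.
Integration testing waits on the build (finishes hour 8, plus 2-hour gap → hour 10), so it starts at hour 10 and finishes at 10 + 6 = hour 16.
For smoke testing: integration testing (finishes hour 16); the security scan (finishes hour 13). Taking the maximum gives a start of hour 16, and it finishes at 16 + 4 = hour 20.
Canary rollout waits on smoke testing (finishes hour 20, plus 1-hour gap → hour 21); the build (finishes hour 8). The latest of these is hour 21, which is the earliest canary rollout can start.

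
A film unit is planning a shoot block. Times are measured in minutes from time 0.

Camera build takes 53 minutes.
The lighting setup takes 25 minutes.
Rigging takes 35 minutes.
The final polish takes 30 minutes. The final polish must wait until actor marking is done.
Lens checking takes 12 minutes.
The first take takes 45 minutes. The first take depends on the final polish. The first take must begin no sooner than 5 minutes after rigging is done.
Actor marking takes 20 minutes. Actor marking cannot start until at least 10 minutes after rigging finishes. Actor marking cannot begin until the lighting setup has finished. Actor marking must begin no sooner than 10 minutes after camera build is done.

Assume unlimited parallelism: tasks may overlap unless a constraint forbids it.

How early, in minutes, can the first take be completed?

Camera build can start immediately at minute 0; it finishes at minute 53.
The lighting setup can start immediately at minute 0; it finishes at minute 25.
Rigging has no prerequisites, so it starts at minute 0 and finishes at minute 35.
Actor marking cannot start until rigging (finishes minute 35, plus 10-minute gap → minute 45); the lighting setup (finishes minute 25); camera build (finishes minute 53, plus 10-minute gap → minute 63). The controlling bound is minute 63, so actor marking finishes at 63 + 20 = minute 83.
The final polish cannot begin until actor marking (finishes minute 83). It runs from minute 83 to 83 + 30 = minute 113.
For the first take: the final polish (finishes minute 113); rigging (finishes minute 35, plus 5-minute gap → minute 40). Taking the maximum gives a start of minute 113, and it finishes at 113 + 45 = minute 158.

158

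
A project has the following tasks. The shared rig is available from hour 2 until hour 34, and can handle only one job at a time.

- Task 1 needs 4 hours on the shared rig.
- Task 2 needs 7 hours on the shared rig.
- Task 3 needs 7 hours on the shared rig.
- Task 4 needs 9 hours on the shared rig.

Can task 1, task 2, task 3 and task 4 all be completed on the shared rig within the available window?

Yes

The shared rig window is 34 − 2 = 32 hours.
Running back to back, the jobs need 4 + 7 + 7 + 9 = 27 hours on the shared rig.
Since 27 ≤ 32, they fit within the window.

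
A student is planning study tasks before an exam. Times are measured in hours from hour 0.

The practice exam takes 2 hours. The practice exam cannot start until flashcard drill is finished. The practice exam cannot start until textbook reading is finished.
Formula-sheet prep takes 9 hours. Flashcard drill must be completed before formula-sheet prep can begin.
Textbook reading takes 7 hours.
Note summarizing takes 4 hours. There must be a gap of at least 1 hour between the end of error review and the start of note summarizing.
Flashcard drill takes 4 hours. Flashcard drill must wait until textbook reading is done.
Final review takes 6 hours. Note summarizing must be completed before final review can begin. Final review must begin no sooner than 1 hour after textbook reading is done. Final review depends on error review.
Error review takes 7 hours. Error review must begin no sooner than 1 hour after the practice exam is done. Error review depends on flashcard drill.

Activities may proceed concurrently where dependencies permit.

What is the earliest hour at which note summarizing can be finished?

Textbook reading has no prerequisites, so it starts at hour 0 and finishes at hour 7.
Flashcard drill waits on textbook reading (finishes hour 7), so it starts at hour 7 and finishes at 7 + 4 = hour 11.
The practice exam has to wait for flashcard drill (finishes hour 11); textbook reading (finishes hour 7). The latest of these is hour 11, so the practice exam runs hour 11 to 11 + 2 = hour 13.
Error review cannot start until the practice exam (finishes hour 13, plus 1-hour gap → hour 14); flashcard drill (finishes hour 11). The controlling bound is hour 14, so error review finishes at 14 + 7 = hour 21.
After error review (finishes hour 21, plus 1-hour gap → hour 22), note summarizing can start at hour 22 and finishes at hour 26.

26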